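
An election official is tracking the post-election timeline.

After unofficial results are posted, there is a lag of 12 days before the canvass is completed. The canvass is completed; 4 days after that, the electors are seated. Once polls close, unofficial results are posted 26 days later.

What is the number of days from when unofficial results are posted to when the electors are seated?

Causal path: unofficial results are posted → the canvass is completed → the electors are seated.
Total delay along the path: 12 + 4 = 16 days.

16 days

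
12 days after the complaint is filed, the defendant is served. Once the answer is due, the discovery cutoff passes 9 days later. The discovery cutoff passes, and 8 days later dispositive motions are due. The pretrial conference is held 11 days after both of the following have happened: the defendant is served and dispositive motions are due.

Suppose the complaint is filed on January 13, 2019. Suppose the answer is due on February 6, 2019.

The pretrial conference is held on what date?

March 6, 2019

The complaint is filed: Jan 13, 2019.
The defendant is served: Jan 13, 2019 + 12 days = Jan 25, 2019.
The answer is due: Feb 6, 2019.
The discovery cutoff passes: Feb 6, 2019 + 9 days = Feb 15, 2019.
Dispositive motions are due: Feb 15, 2019 + 8 days = Feb 23, 2019.
Both prerequisites met — the defendant is served (Jan 25, 2019), dispositive motions are due (Feb 23, 2019); the later is Feb 23, 2019.
The pretrial conference is held: Feb 23, 2019 + 11 days = Mar 6, 2019.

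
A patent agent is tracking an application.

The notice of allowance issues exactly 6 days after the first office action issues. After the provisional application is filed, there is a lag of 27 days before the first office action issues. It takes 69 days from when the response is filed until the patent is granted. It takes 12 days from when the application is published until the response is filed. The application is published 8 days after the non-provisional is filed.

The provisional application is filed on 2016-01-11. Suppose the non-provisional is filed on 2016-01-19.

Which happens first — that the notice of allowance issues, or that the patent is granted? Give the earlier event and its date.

The provisional application is filed: Jan 11, 2016.
The first office action issues: Jan 11, 2016 + 27 days = Feb 7, 2016.
The notice of allowance issues: Feb 7, 2016 + 6 days = Feb 13, 2016.
The non-provisional is filed: Jan 19, 2016.
The application is published: Jan 19, 2016 + 8 days = Jan 27, 2016.
The response is filed: Jan 27, 2016 + 12 days = Feb 8, 2016.
The patent is granted: Feb 8, 2016 + 69 days = Apr 17, 2016.
Comparing: the notice of allowance issues on Feb 13, 2016 vs the patent is granted on Apr 17, 2016. Earlier: the notice of allowance issues.

The notice of allowance issues — 2016-02-13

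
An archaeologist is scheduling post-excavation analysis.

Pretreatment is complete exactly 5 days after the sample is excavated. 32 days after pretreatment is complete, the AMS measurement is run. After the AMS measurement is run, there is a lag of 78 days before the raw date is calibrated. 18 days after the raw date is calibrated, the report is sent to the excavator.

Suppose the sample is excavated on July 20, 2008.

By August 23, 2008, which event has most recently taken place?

The sample is excavated: Jul 20, 2008.
Pretreatment is complete: Jul 20, 2008 + 5 days = Jul 25, 2008.
The AMS measurement is run: Jul 25, 2008 + 32 days = Aug 26, 2008.
The raw date is calibrated: Aug 26, 2008 + 78 days = Nov 12, 2008.
The report is sent to the excavator: Nov 12, 2008 + 18 days = Nov 30, 2008.
Aug 23, 2008 falls between when pretreatment is complete (Jul 25, 2008) and when the AMS measurement is run (Aug 26, 2008).

Pretreatment is complete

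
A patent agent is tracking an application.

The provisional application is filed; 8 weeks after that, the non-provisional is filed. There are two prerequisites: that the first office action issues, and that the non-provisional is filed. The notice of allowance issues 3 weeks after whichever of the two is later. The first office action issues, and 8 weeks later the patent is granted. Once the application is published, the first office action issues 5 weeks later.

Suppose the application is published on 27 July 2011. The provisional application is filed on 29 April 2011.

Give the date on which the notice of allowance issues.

The application is published: Jul 27, 2011.
The first office action issues: Jul 27, 2011 + 5 weeks = Aug 31, 2011.
The provisional application is filed: Apr 29, 2011.
The non-provisional is filed: Apr 29, 2011 + 8 weeks = Jun 24, 2011.
Both prerequisites met — the first office action issues (Aug 31, 2011), the non-provisional is filed (Jun 24, 2011); the later is Aug 31, 2011.
The notice of allowance issues: Aug 31, 2011 + 3 weeks = Sep 21, 2011.

21 September 2011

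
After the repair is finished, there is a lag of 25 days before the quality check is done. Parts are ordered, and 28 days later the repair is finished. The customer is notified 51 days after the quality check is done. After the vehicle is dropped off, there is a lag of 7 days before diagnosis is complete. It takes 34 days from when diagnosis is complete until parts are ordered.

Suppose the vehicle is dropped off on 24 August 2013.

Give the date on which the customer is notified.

The vehicle is dropped off: Aug 24, 2013.
Diagnosis is complete: Aug 24, 2013 + 7 days = Aug 31, 2013.
Parts are ordered: Aug 31, 2013 + 34 days = Oct 4, 2013.
The repair is finished: Oct 4, 2013 + 28 days = Nov 1, 2013.
The quality check is done: Nov 1, 2013 + 25 days = Nov 26, 2013.
The customer is notified: Nov 26, 2013 + 51 days = Jan 16, 2014.

16 January 2014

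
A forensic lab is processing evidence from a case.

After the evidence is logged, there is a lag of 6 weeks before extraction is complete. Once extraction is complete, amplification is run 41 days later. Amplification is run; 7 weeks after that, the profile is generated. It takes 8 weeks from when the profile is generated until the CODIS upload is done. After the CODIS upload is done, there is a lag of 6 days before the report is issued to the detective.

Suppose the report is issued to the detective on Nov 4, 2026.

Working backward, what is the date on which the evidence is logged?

The report is issued to the detective: Nov 4, 2026.
The CODIS upload is done: Nov 4, 2026 − 6 days = Oct 29, 2026.
The profile is generated: Oct 29, 2026 − 8 weeks = Sep 3, 2026.
Amplification is run: Sep 3, 2026 − 7 weeks = Jul 16, 2026.
Extraction is complete: Jul 16, 2026 − 41 days = Jun 5, 2026.
The evidence is logged: Jun 5, 2026 − 6 weeks = Apr 24, 2026.

Apr 24, 2026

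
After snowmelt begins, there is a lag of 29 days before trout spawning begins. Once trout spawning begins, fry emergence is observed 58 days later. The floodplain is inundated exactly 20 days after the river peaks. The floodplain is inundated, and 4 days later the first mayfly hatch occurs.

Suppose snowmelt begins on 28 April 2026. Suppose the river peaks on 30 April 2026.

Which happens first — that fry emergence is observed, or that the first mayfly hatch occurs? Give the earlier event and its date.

Snowmelt begins: Apr 28, 2026.
Trout spawning begins: Apr 28, 2026 + 29 days = May 27, 2026.
Fry emergence is observed: May 27, 2026 + 58 days = Jul 24, 2026.
The river peaks: Apr 30, 2026.
The floodplain is inundated: Apr 30, 2026 + 20 days = May 20, 2026.
The first mayfly hatch occurs: May 20, 2026 + 4 days = May 24, 2026.
Comparing: fry emergence is observed on Jul 24, 2026 vs the first mayfly hatch occurs on May 24, 2026. Earlier: the first mayfly hatch occurs.

The first mayfly hatch occurs — 24 May 2026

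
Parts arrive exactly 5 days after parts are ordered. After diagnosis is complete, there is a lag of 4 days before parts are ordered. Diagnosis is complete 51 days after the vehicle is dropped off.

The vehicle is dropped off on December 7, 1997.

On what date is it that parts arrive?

The vehicle is dropped off: Dec 7, 1997.
Diagnosis is complete: Dec 7, 1997 + 51 days = Jan 27, 1998.
Parts are ordered: Jan 27, 1998 + 4 days = Jan 31, 1998.
Parts arrive: Jan 31, 1998 + 5 days = Feb 5, 1998.

February 5, 1998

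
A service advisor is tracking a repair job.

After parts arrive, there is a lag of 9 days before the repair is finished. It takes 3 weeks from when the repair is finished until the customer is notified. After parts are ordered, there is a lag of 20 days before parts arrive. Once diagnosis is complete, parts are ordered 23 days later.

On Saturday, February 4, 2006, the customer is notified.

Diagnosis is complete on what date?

The customer is notified: Feb 4, 2006.
The repair is finished: Feb 4, 2006 − 3 weeks = Jan 14, 2006.
Parts arrive: Jan 14, 2006 − 9 days = Jan 5, 2006.
Parts are ordered: Jan 5, 2006 − 20 days = Dec 16, 2005.
Diagnosis is complete: Dec 16, 2005 − 23 days = Nov 23, 2005.

Wednesday, November 23, 2005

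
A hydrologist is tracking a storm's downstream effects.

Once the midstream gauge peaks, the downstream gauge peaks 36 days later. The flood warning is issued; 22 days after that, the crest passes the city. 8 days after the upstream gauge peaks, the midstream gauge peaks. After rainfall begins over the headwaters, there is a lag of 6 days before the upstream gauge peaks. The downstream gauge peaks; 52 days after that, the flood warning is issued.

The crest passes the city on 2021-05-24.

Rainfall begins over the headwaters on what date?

2021-01-20

The crest passes the city: May 24, 2021.
The flood warning is issued: May 24, 2021 − 22 days = May 2, 2021.
The downstream gauge peaks: May 2, 2021 − 52 days = Mar 11, 2021.
The midstream gauge peaks: Mar 11, 2021 − 36 days = Feb 3, 2021.
The upstream gauge peaks: Feb 3, 2021 − 8 days = Jan 26, 2021.
Rainfall begins over the headwaters: Jan 26, 2021 − 6 days = Jan 20, 2021.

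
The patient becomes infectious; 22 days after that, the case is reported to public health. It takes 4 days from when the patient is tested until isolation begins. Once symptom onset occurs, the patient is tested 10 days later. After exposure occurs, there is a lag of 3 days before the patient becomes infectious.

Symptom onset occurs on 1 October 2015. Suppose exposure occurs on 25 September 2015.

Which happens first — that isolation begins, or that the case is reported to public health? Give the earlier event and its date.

Isolation begins — 15 October 2015

Symptom onset occurs: Oct 1, 2015.
The patient is tested: Oct 1, 2015 + 10 days = Oct 11, 2015.
Isolation begins: Oct 11, 2015 + 4 days = Oct 15, 2015.
Exposure occurs: Sep 25, 2015.
The patient becomes infectious: Sep 25, 2015 + 3 days = Sep 28, 2015.
The case is reported to public health: Sep 28, 2015 + 22 days = Oct 20, 2015.
Comparing: isolation begins on Oct 15, 2015 vs the case is reported to public health on Oct 20, 2015. Earlier: isolation begins.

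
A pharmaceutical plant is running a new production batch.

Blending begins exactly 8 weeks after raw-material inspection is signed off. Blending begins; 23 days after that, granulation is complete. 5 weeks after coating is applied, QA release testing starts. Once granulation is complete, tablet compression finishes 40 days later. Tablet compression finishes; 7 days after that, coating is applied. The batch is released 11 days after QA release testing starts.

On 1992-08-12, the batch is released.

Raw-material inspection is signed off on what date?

The batch is released: Aug 12, 1992.
QA release testing starts: Aug 12, 1992 − 11 days = Aug 1, 1992.
Coating is applied: Aug 1, 1992 − 5 weeks = Jun 27, 1992.
Tablet compression finishes: Jun 27, 1992 − 7 days = Jun 20, 1992.
Granulation is complete: Jun 20, 1992 − 40 days = May 11, 1992.
Blending begins: May 11, 1992 − 23 days = Apr 18, 1992.
Raw-material inspection is signed off: Apr 18, 1992 − 8 weeks = Feb 22, 1992.

1992-02-22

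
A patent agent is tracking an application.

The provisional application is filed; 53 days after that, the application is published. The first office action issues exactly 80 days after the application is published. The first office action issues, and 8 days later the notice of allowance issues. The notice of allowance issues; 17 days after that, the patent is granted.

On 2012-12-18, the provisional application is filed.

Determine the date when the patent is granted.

2013-05-25

The provisional application is filed: Dec 18, 2012.
The application is published: Dec 18, 2012 + 53 days = Feb 9, 2013.
The first office action issues: Feb 9, 2013 + 80 days = Apr 30, 2013.
The notice of allowance issues: Apr 30, 2013 + 8 days = May 8, 2013.
The patent is granted: May 8, 2013 + 17 days = May 25, 2013.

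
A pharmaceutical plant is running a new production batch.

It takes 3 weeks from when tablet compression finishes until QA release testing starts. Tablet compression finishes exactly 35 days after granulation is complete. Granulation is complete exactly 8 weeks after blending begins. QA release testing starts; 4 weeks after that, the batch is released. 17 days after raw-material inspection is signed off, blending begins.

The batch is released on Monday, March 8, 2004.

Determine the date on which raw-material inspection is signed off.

The batch is released: Mar 8, 2004.
QA release testing starts: Mar 8, 2004 − 4 weeks = Feb 9, 2004.
Tablet compression finishes: Feb 9, 2004 − 3 weeks = Jan 19, 2004.
Granulation is complete: Jan 19, 2004 − 35 days = Dec 15, 2003.
Blending begins: Dec 15, 2003 − 8 weeks = Oct 20, 2003.
Raw-material inspection is signed off: Oct 20, 2003 − 17 days = Oct 3, 2003.

Friday, October 3, 2003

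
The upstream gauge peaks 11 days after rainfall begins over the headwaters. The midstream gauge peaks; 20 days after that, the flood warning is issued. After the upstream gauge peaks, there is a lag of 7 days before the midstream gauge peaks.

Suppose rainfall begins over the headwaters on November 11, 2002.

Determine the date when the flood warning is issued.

December 19, 2002

Rainfall begins over the headwaters: Nov 11, 2002.
The upstream gauge peaks: Nov 11, 2002 + 11 days = Nov 22, 2002.
The midstream gauge peaks: Nov 22, 2002 + 7 days = Nov 29, 2002.
The flood warning is issued: Nov 29, 2002 + 20 days = Dec 19, 2002.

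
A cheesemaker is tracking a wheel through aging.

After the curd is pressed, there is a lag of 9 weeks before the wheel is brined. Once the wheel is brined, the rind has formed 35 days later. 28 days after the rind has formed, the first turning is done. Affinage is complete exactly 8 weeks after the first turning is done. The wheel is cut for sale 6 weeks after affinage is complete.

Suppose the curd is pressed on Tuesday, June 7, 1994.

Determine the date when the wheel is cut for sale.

Tuesday, January 17, 1995

The curd is pressed: Jun 7, 1994.
The wheel is brined: Jun 7, 1994 + 9 weeks = Aug 9, 1994.
The rind has formed: Aug 9, 1994 + 35 days = Sep 13, 1994.
The first turning is done: Sep 13, 1994 + 28 days = Oct 11, 1994.
Affinage is complete: Oct 11, 1994 + 8 weeks = Dec 6, 1994.
The wheel is cut for sale: Dec 6, 1994 + 6 weeks = Jan 17, 1995.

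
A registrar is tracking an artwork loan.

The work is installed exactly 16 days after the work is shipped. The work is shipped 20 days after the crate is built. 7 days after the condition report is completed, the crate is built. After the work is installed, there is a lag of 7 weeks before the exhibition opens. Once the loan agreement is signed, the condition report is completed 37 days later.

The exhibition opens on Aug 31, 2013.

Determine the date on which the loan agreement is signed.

The exhibition opens: Aug 31, 2013.
The work is installed: Aug 31, 2013 − 7 weeks = Jul 13, 2013.
The work is shipped: Jul 13, 2013 − 16 days = Jun 27, 2013.
The crate is built: Jun 27, 2013 − 20 days = Jun 7, 2013.
The condition report is completed: Jun 7, 2013 − 7 days = May 31, 2013.
The loan agreement is signed: May 31, 2013 − 37 days = Apr 24, 2013.

Apr 24, 2013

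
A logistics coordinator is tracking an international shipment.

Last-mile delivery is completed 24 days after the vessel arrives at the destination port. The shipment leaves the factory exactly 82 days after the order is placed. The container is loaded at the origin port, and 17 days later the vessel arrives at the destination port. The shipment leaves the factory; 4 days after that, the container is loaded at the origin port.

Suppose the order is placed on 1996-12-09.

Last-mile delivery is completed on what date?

The order is placed: Dec 9, 1996.
The shipment leaves the factory: Dec 9, 1996 + 82 days = Mar 1, 1997.
The container is loaded at the origin port: Mar 1, 1997 + 4 days = Mar 5, 1997.
The vessel arrives at the destination port: Mar 5, 1997 + 17 days = Mar 22, 1997.
Last-mile delivery is completed: Mar 22, 1997 + 24 days = Apr 15, 1997.

1997-04-15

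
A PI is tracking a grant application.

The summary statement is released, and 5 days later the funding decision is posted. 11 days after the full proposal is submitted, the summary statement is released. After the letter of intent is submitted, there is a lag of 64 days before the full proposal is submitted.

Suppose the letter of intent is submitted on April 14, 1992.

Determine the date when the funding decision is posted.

July 3, 1992

The letter of intent is submitted: Apr 14, 1992.
The full proposal is submitted: Apr 14, 1992 + 64 days = Jun 17, 1992.
The summary statement is released: Jun 17, 1992 + 11 days = Jun 28, 1992.
The funding decision is posted: Jun 28, 1992 + 5 days = Jul 3, 1992.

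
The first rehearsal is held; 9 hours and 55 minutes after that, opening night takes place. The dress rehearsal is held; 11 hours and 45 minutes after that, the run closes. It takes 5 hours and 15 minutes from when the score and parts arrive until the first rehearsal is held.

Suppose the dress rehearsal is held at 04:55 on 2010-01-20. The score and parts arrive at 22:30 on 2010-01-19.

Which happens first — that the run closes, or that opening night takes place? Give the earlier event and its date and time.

The dress rehearsal is held: 04:55 Jan 20, 2010.
The run closes: 04:55 Jan 20, 2010 + 11h45m = 16:40 Jan 20, 2010.
The score and parts arrive: 22:30 Jan 19, 2010.
The first rehearsal is held: 22:30 Jan 19, 2010 + 5h15m = 03:45 Jan 20, 2010.
Opening night takes place: 03:45 Jan 20, 2010 + 9h55m = 13:40 Jan 20, 2010.
Comparing: the run closes at 16:40 Jan 20, 2010 vs opening night takes place at 13:40 Jan 20, 2010. Earlier: opening night takes place.

Opening night takes place — 13:40 on 2010-01-20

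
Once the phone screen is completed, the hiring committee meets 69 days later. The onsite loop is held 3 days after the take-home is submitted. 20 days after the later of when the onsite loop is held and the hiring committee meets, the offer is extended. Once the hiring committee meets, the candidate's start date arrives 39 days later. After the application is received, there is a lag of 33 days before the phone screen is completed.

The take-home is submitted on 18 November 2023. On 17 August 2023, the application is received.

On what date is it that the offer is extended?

17 December 2023

The take-home is submitted: Nov 18, 2023.
The onsite loop is held: Nov 18, 2023 + 3 days = Nov 21, 2023.
The application is received: Aug 17, 2023.
The phone screen is completed: Aug 17, 2023 + 33 days = Sep 19, 2023.
The hiring committee meets: Sep 19, 2023 + 69 days = Nov 27, 2023.
Both prerequisites met — the onsite loop is held (Nov 21, 2023), the hiring committee meets (Nov 27, 2023); the later is Nov 27, 2023.
The offer is extended: Nov 27, 2023 + 20 days = Dec 17, 2023.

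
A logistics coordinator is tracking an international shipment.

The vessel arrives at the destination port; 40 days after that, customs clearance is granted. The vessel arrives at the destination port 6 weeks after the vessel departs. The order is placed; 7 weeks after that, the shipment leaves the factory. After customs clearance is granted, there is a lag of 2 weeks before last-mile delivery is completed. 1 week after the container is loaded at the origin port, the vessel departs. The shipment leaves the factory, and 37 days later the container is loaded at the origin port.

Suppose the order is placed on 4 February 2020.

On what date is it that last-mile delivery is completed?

The order is placed: Feb 4, 2020.
The shipment leaves the factory: Feb 4, 2020 + 7 weeks = Mar 24, 2020.
The container is loaded at the origin port: Mar 24, 2020 + 37 days = Apr 30, 2020.
The vessel departs: Apr 30, 2020 + 1 week = May 7, 2020.
The vessel arrives at the destination port: May 7, 2020 + 6 weeks = Jun 18, 2020.
Customs clearance is granted: Jun 18, 2020 + 40 days = Jul 28, 2020.
Last-mile delivery is completed: Jul 28, 2020 + 2 weeks = Aug 11, 2020.

11 August 2020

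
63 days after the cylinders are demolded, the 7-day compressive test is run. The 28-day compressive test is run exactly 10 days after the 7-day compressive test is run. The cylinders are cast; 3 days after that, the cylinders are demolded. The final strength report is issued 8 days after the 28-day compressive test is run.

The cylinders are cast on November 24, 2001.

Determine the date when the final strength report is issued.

February 16, 2002

The cylinders are cast: Nov 24, 2001.
The cylinders are demolded: Nov 24, 2001 + 3 days = Nov 27, 2001.
The 7-day compressive test is run: Nov 27, 2001 + 63 days = Jan 29, 2002.
The 28-day compressive test is run: Jan 29, 2002 + 10 days = Feb 8, 2002.
The final strength report is issued: Feb 8, 2002 + 8 days = Feb 16, 2002.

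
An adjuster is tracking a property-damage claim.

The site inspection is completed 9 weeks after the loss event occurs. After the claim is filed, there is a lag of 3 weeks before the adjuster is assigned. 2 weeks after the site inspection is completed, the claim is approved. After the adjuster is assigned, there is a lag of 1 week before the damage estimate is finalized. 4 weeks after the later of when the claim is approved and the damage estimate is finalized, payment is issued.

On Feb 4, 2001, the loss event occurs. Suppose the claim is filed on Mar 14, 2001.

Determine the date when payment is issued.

May 20, 2001

The loss event occurs: Feb 4, 2001.
The site inspection is completed: Feb 4, 2001 + 9 weeks = Apr 8, 2001.
The claim is approved: Apr 8, 2001 + 2 weeks = Apr 22, 2001.
The claim is filed: Mar 14, 2001.
The adjuster is assigned: Mar 14, 2001 + 3 weeks = Apr 4, 2001.
The damage estimate is finalized: Apr 4, 2001 + 1 week = Apr 11, 2001.
Both prerequisites met — the claim is approved (Apr 22, 2001), the damage estimate is finalized (Apr 11, 2001); the later is Apr 22, 2001.
Payment is issued: Apr 22, 2001 + 4 weeks = May 20, 2001.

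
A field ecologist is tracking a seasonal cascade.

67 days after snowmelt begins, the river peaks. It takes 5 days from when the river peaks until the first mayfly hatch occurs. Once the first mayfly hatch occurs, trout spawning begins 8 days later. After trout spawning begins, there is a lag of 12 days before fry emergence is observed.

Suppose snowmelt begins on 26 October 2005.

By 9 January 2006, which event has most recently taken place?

Snowmelt begins: Oct 26, 2005.
The river peaks: Oct 26, 2005 + 67 days = Jan 1, 2006.
The first mayfly hatch occurs: Jan 1, 2006 + 5 days = Jan 6, 2006.
Trout spawning begins: Jan 6, 2006 + 8 days = Jan 14, 2006.
Fry emergence is observed: Jan 14, 2006 + 12 days = Jan 26, 2006.
Jan 9, 2006 falls between when the first mayfly hatch occurs (Jan 6, 2006) and when trout spawning begins (Jan 14, 2006).

The first mayfly hatch occurs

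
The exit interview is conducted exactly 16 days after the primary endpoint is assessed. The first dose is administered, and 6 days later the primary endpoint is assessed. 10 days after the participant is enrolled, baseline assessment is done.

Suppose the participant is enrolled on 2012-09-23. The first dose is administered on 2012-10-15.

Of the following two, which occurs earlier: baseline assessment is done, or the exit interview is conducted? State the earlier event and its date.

The participant is enrolled: Sep 23, 2012.
Baseline assessment is done: Sep 23, 2012 + 10 days = Oct 3, 2012.
The first dose is administered: Oct 15, 2012.
The primary endpoint is assessed: Oct 15, 2012 + 6 days = Oct 21, 2012.
The exit interview is conducted: Oct 21, 2012 + 16 days = Nov 6, 2012.
Comparing: baseline assessment is done on Oct 3, 2012 vs the exit interview is conducted on Nov 6, 2012. Earlier: baseline assessment is done.

Baseline assessment is done — 2012-10-03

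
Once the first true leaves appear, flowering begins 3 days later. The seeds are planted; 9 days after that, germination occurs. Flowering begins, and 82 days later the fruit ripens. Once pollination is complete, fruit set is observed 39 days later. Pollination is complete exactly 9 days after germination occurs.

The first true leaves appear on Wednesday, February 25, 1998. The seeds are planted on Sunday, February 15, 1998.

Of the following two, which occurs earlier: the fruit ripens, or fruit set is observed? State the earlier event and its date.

Fruit set is observed — Monday, April 13, 1998

The first true leaves appear: Feb 25, 1998.
Flowering begins: Feb 25, 1998 + 3 days = Feb 28, 1998.
The fruit ripens: Feb 28, 1998 + 82 days = May 21, 1998.
The seeds are planted: Feb 15, 1998.
Germination occurs: Feb 15, 1998 + 9 days = Feb 24, 1998.
Pollination is complete: Feb 24, 1998 + 9 days = Mar 5, 1998.
Fruit set is observed: Mar 5, 1998 + 39 days = Apr 13, 1998.
Comparing: the fruit ripens on May 21, 1998 vs fruit set is observed on Apr 13, 1998. Earlier: fruit set is observed.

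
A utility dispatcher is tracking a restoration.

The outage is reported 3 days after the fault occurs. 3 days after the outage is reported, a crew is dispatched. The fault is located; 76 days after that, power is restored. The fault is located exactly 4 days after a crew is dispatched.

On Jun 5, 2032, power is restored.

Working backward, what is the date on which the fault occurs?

Power is restored: Jun 5, 2032.
The fault is located: Jun 5, 2032 − 76 days = Mar 21, 2032.
A crew is dispatched: Mar 21, 2032 − 4 days = Mar 17, 2032.
The outage is reported: Mar 17, 2032 − 3 days = Mar 14, 2032.
The fault occurs: Mar 14, 2032 − 3 days = Mar 11, 2032.

Mar 11, 2032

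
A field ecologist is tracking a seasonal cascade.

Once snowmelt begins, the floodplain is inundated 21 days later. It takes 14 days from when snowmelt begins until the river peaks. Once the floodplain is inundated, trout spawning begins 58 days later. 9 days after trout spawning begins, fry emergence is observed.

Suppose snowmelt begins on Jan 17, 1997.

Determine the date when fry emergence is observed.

Apr 15, 1997

Snowmelt begins: Jan 17, 1997.
The floodplain is inundated: Jan 17, 1997 + 21 days = Feb 7, 1997.
Trout spawning begins: Feb 7, 1997 + 58 days = Apr 6, 1997.
Fry emergence is observed: Apr 6, 1997 + 9 days = Apr 15, 1997.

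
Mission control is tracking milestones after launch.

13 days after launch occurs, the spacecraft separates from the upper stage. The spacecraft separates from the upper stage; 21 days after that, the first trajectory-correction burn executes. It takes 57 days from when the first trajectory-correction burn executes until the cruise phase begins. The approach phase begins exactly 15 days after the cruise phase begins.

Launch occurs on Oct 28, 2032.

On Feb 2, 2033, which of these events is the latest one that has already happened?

The cruise phase begins

Launch occurs: Oct 28, 2032.
The spacecraft separates from the upper stage: Oct 28, 2032 + 13 days = Nov 10, 2032.
The first trajectory-correction burn executes: Nov 10, 2032 + 21 days = Dec 1, 2032.
The cruise phase begins: Dec 1, 2032 + 57 days = Jan 27, 2033.
The approach phase begins: Jan 27, 2033 + 15 days = Feb 11, 2033.
Feb 2, 2033 falls between when the cruise phase begins (Jan 27, 2033) and when the approach phase begins (Feb 11, 2033).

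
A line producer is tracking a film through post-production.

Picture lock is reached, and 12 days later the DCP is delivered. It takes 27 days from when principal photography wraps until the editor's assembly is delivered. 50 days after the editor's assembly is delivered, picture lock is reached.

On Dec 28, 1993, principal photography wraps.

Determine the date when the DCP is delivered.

Mar 27, 1994

Principal photography wraps: Dec 28, 1993.
The editor's assembly is delivered: Dec 28, 1993 + 27 days = Jan 24, 1994.
Picture lock is reached: Jan 24, 1994 + 50 days = Mar 15, 1994.
The DCP is delivered: Mar 15, 1994 + 12 days = Mar 27, 1994.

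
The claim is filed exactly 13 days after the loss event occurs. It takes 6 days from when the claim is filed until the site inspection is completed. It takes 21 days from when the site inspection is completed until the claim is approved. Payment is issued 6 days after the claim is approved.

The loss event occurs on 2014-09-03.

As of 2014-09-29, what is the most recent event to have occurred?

The site inspection is completed

The loss event occurs: Sep 3, 2014.
The claim is filed: Sep 3, 2014 + 13 days = Sep 16, 2014.
The site inspection is completed: Sep 16, 2014 + 6 days = Sep 22, 2014.
The claim is approved: Sep 22, 2014 + 21 days = Oct 13, 2014.
Payment is issued: Oct 13, 2014 + 6 days = Oct 19, 2014.
Sep 29, 2014 falls between when the site inspection is completed (Sep 22, 2014) and when the claim is approved (Oct 13, 2014).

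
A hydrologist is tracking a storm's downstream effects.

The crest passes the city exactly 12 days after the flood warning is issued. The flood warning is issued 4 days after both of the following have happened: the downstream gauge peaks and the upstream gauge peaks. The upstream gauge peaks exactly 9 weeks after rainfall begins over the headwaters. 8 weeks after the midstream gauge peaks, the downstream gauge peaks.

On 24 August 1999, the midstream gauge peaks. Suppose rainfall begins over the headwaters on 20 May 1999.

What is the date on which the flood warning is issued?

23 October 1999

The midstream gauge peaks: Aug 24, 1999.
The downstream gauge peaks: Aug 24, 1999 + 8 weeks = Oct 19, 1999.
Rainfall begins over the headwaters: May 20, 1999.
The upstream gauge peaks: May 20, 1999 + 9 weeks = Jul 22, 1999.
Both prerequisites met — the downstream gauge peaks (Oct 19, 1999), the upstream gauge peaks (Jul 22, 1999); the later is Oct 19, 1999.
The flood warning is issued: Oct 19, 1999 + 4 days = Oct 23, 1999.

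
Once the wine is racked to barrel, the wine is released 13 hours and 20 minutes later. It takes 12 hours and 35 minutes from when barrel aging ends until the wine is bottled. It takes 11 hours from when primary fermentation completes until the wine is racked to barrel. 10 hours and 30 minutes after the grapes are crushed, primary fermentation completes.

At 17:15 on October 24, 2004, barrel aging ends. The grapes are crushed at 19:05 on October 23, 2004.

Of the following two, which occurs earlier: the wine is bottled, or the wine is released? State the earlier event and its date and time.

The wine is bottled — 05:50 on October 25, 2004

Barrel aging ends: 17:15 Oct 24, 2004.
The wine is bottled: 17:15 Oct 24, 2004 + 12h35m = 05:50 Oct 25, 2004.
The grapes are crushed: 19:05 Oct 23, 2004.
Primary fermentation completes: 19:05 Oct 23, 2004 + 10h30m = 05:35 Oct 24, 2004.
The wine is racked to barrel: 05:35 Oct 24, 2004 + 11h = 16:35 Oct 24, 2004.
The wine is released: 16:35 Oct 24, 2004 + 13h20m = 05:55 Oct 25, 2004.
Comparing: the wine is bottled at 05:50 Oct 25, 2004 vs the wine is released at 05:55 Oct 25, 2004. Earlier: the wine is bottled.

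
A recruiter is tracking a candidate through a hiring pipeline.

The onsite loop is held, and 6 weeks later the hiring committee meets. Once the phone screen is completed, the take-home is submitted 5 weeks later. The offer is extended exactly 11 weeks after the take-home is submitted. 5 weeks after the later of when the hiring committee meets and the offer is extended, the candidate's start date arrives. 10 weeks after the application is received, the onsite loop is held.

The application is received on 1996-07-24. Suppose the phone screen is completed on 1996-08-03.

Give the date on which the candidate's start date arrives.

1996-12-28

The application is received: Jul 24, 1996.
The onsite loop is held: Jul 24, 1996 + 10 weeks = Oct 2, 1996.
The hiring committee meets: Oct 2, 1996 + 6 weeks = Nov 13, 1996.
The phone screen is completed: Aug 3, 1996.
The take-home is submitted: Aug 3, 1996 + 5 weeks = Sep 7, 1996.
The offer is extended: Sep 7, 1996 + 11 weeks = Nov 23, 1996.
Both prerequisites met — the hiring committee meets (Nov 13, 1996), the offer is extended (Nov 23, 1996); the later is Nov 23, 1996.
The candidate's start date arrives: Nov 23, 1996 + 5 weeks = Dec 28, 1996.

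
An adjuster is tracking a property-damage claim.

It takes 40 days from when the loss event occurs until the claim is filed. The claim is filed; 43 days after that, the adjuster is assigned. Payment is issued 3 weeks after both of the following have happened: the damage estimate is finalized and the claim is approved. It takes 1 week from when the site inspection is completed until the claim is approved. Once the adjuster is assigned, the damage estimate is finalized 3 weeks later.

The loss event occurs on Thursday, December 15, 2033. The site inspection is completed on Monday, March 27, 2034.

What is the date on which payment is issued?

Monday, April 24, 2034

The loss event occurs: Dec 15, 2033.
The claim is filed: Dec 15, 2033 + 40 days = Jan 24, 2034.
The adjuster is assigned: Jan 24, 2034 + 43 days = Mar 8, 2034.
The damage estimate is finalized: Mar 8, 2034 + 3 weeks = Mar 29, 2034.
The site inspection is completed: Mar 27, 2034.
The claim is approved: Mar 27, 2034 + 1 week = Apr 3, 2034.
Both prerequisites met — the damage estimate is finalized (Mar 29, 2034), the claim is approved (Apr 3, 2034); the later is Apr 3, 2034.
Payment is issued: Apr 3, 2034 + 3 weeks = Apr 24, 2034.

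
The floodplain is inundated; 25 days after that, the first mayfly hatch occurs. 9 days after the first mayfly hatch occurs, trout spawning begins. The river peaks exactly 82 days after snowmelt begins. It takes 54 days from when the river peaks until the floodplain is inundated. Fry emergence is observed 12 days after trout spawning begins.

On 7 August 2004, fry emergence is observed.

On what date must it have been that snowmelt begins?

Fry emergence is observed: Aug 7, 2004.
Trout spawning begins: Aug 7, 2004 − 12 days = Jul 26, 2004.
The first mayfly hatch occurs: Jul 26, 2004 − 9 days = Jul 17, 2004.
The floodplain is inundated: Jul 17, 2004 − 25 days = Jun 22, 2004.
The river peaks: Jun 22, 2004 − 54 days = Apr 29, 2004.
Snowmelt begins: Apr 29, 2004 − 82 days = Feb 7, 2004.

7 February 2004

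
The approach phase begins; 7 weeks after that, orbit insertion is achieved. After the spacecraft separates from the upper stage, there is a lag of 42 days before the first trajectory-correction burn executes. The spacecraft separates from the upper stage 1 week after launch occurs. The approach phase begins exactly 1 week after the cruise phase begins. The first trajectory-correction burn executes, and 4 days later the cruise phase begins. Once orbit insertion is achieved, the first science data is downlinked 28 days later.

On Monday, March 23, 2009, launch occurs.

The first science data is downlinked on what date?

Friday, August 7, 2009

Launch occurs: Mar 23, 2009.
The spacecraft separates from the upper stage: Mar 23, 2009 + 1 week = Mar 30, 2009.
The first trajectory-correction burn executes: Mar 30, 2009 + 42 days = May 11, 2009.
The cruise phase begins: May 11, 2009 + 4 days = May 15, 2009.
The approach phase begins: May 15, 2009 + 1 week = May 22, 2009.
Orbit insertion is achieved: May 22, 2009 + 7 weeks = Jul 10, 2009.
The first science data is downlinked: Jul 10, 2009 + 28 days = Aug 7, 2009.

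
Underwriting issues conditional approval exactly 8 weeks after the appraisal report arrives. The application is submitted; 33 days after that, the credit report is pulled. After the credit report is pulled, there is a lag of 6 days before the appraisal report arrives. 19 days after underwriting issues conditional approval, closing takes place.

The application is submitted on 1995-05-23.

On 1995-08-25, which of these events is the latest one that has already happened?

The application is submitted: May 23, 1995.
The credit report is pulled: May 23, 1995 + 33 days = Jun 25, 1995.
The appraisal report arrives: Jun 25, 1995 + 6 days = Jul 1, 1995.
Underwriting issues conditional approval: Jul 1, 1995 + 8 weeks = Aug 26, 1995.
Closing takes place: Aug 26, 1995 + 19 days = Sep 14, 1995.
Aug 25, 1995 falls between when the appraisal report arrives (Jul 1, 1995) and when underwriting issues conditional approval (Aug 26, 1995).

The appraisal report arrives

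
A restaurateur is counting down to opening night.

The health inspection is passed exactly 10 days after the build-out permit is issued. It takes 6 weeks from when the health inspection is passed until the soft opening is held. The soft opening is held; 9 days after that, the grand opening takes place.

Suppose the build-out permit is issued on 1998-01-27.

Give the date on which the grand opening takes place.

1998-03-29

The build-out permit is issued: Jan 27, 1998.
The health inspection is passed: Jan 27, 1998 + 10 days = Feb 6, 1998.
The soft opening is held: Feb 6, 1998 + 6 weeks = Mar 20, 1998.
The grand opening takes place: Mar 20, 1998 + 9 days = Mar 29, 1998.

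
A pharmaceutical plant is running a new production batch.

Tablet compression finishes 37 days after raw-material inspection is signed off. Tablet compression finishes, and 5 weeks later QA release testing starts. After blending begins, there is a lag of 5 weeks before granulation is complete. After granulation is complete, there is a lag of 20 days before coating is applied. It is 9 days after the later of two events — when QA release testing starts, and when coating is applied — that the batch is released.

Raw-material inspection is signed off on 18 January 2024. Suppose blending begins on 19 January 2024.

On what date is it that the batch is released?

8 April 2024

Raw-material inspection is signed off: Jan 18, 2024.
Tablet compression finishes: Jan 18, 2024 + 37 days = Feb 24, 2024.
QA release testing starts: Feb 24, 2024 + 5 weeks = Mar 30, 2024.
Blending begins: Jan 19, 2024.
Granulation is complete: Jan 19, 2024 + 5 weeks = Feb 23, 2024.
Coating is applied: Feb 23, 2024 + 20 days = Mar 14, 2024.
Both prerequisites met — QA release testing starts (Mar 30, 2024), coating is applied (Mar 14, 2024); the later is Mar 30, 2024.
The batch is released: Mar 30, 2024 + 9 days = Apr 8, 2024.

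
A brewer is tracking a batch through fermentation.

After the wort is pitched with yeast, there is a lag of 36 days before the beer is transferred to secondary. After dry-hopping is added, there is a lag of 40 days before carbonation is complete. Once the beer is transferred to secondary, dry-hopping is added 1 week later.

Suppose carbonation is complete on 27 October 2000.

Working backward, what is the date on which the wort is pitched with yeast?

5 August 2000

Carbonation is complete: Oct 27, 2000.
Dry-hopping is added: Oct 27, 2000 − 40 days = Sep 17, 2000.
The beer is transferred to secondary: Sep 17, 2000 − 1 week = Sep 10, 2000.
The wort is pitched with yeast: Sep 10, 2000 − 36 days = Aug 5, 2000.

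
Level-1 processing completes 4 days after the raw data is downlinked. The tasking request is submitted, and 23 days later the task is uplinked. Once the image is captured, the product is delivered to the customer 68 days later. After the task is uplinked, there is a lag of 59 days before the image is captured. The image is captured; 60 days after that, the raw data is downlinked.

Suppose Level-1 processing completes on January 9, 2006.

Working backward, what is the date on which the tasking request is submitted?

August 16, 2005

Level-1 processing completes: Jan 9, 2006.
The raw data is downlinked: Jan 9, 2006 − 4 days = Jan 5, 2006.
The image is captured: Jan 5, 2006 − 60 days = Nov 6, 2005.
The task is uplinked: Nov 6, 2005 − 59 days = Sep 8, 2005.
The tasking request is submitted: Sep 8, 2005 − 23 days = Aug 16, 2005.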